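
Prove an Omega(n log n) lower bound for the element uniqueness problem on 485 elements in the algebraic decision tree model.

In the algebraic decision tree model, element uniqueness on 485 elements is equivalent to determining which cell of an arrangement of C(485,2) = 117370 hyperplanes x_i = x_j contains the input point. Ben-Or's theorem shows this requires Omega(n log n).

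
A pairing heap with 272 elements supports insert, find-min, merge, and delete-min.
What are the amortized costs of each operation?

Pairing heaps are self-adjusting heap-ordered trees. Insert and merge link two roots: O(1). Find-min reads the root: O(1). Delete-min removes the root, then pairs children in two passes; amortized cost is O(log 272) = O(log n).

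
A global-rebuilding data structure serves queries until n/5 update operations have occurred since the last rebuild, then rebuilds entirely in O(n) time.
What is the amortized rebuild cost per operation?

The O(n) rebuild is triggered by n/5 operations, so each contributes O(n)/(n/5) = O(5) = O(1) to the rebuild cost.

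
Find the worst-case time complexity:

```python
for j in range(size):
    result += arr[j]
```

Time complexity: O(n).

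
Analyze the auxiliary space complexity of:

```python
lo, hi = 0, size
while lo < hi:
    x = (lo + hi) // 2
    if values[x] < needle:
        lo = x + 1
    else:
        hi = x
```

Space complexity: O(1).
Only a constant amount of auxiliary storage is used; nothing grows with n.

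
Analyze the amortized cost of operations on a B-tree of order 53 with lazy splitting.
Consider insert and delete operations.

In a B-tree of order 53, a node splits when it has 53 keys. With lazy splitting, we use potential Phi = number of full nodes + number of near-empty nodes. Each split costs O(1) but reduces potential. Between splits, at least 26 insertions must occur in that node. Amortized structural cost is O(1) per operation, plus O(log_53 n) traversal.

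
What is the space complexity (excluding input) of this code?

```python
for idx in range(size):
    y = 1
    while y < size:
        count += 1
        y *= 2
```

Space complexity: O(1).
Only a constant amount of auxiliary storage is used; nothing grows with n.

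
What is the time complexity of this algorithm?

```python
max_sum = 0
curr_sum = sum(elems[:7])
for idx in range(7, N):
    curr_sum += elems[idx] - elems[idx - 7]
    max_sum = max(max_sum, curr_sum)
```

Time complexity: O(n).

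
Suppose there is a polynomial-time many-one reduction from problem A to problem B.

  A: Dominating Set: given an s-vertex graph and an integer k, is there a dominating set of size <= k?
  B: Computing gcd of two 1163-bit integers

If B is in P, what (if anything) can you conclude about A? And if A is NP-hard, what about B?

A poly-time reduction A <=_p B means any A-instance can be transformed to a B-instance in poly time.
If B is in P: compose the reduction with B's poly-time algorithm to solve A in poly time, so A is in P.
If A is NP-hard: every NP problem reduces to A, which reduces to B; composing reductions, every NP problem reduces to B, so B is NP-hard.
(Here in fact A is NP-complete and B is in P, so no such reduction is known -- its existence would imply P = NP; the analysis concerns only what the assumed reduction would or would not let you conclude.)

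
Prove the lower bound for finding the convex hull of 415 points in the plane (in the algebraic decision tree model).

Reduction from sorting: given 415 numbers x_1,...,x_{415}, map x_i to the point (x_i, x_i^2) on the parabola y = x^2. All points are on the convex hull, and walking the hull gives them in sorted x-order. Since sorting requires Omega(n log n), so does planar convex hull.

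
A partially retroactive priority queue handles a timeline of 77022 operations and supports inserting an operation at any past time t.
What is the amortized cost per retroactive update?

Partially retroactive priority queues (Demaine-Iacono-Langerman) allow updates at past times with queries only at the present. With a balanced BST over the m = 77022 timeline events tracking bridges, each retroactive insert or delete is O(log m) amortized.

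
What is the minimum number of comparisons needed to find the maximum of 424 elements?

Finding the maximum requires 423 comparisons. Each comparison eliminates exactly one candidate. With 424 candidates, we need 423 eliminations.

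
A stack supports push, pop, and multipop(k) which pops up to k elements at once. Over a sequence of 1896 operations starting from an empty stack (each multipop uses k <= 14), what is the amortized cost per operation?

Each element is pushed exactly once and popped at most once (whether by pop or as part of a multipop). So the total number of individual pops over the whole sequence is at most the number of pushes, which is at most 1896. Total work <= 2 * 1896, hence O(1) amortized per operation.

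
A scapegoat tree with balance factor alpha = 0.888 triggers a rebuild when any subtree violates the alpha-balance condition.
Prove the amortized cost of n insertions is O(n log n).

Define potential Phi = c * sum of |size(left(v)) - size(right(v))| over all nodes. An insertion at depth d costs O(d) = O(log n) and increases Phi by O(log n). When a rebuild of subtree of size s occurs, it costs O(s) but reduces Phi by Omega(s). With alpha = 0.888, between rebuilds Omega(s) insertions must occur. Amortized cost per insertion: O(log n).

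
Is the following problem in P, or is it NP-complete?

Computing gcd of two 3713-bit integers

This problem is in P: the Euclidean algorithm runs in polynomial time in the bit-length.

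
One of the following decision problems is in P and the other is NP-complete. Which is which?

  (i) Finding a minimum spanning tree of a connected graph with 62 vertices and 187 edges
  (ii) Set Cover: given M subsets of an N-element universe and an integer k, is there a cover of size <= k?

(i) is P: Kruskal's / Prim's algorithms run in polynomial time.
(ii) is NP-complete: one of Karp's 21 NP-complete problems (with k part of the input).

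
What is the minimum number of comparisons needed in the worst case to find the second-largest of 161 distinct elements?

Lower bound: finding the max needs 161-1 comparisons. By the adversary weight-doubling argument, the max must personally win >= ceil(log_2(161)) = 8 comparisons; the 2nd-largest is among those 8 losers, needing 8-1 more comparisons. Total >= 161-1 + 8-1 = 167. A balanced knockout tournament achieves this.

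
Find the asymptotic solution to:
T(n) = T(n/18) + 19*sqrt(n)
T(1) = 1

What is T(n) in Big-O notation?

Each level contributes sqrt(n/18^k). Geometric series with ratio 1/sqrt(18) < 1 sums to O(sqrt(n)).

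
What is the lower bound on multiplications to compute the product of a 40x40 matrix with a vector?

A 40x40 matrix-vector product has 40 inner products of length 40. Output depends on all 40^2 = 1600 matrix entries. At least 1600 multiplications needed.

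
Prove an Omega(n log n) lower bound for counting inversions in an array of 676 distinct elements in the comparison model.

Decision-tree argument: at any leaf, the comparisons made (with transitivity) must totally order all 676 elements -- otherwise some pair (i,j) is unordered, and an adversary can present two inputs agreeing on every comparison made but with that pair flipped, changing the inversion count by 1, so the leaf's output is wrong on one of them. Hence the tree has >= 676! leaves and height >= log_2(676!) = Omega(n log n). Modified merge sort achieves O(n log n).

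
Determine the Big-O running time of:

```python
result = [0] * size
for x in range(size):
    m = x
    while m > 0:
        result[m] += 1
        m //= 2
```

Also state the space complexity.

Time complexity: O(n log n).
Space complexity: O(n).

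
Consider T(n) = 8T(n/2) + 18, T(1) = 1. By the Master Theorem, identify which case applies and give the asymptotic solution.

a=8, b=2, f(n)=18.
log_2(8) = 3 > 0.
Since f(n) = O(n^0) is polynomially smaller than n^3, Case 1 applies.
T(n) = Theta(n^3).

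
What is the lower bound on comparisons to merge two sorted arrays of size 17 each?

To merge two sorted arrays of size 17, we need at least 33 comparisons in the worst case. An adversary can force every element to be compared.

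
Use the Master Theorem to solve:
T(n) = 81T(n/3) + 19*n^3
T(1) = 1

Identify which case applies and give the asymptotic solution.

a=81, b=3, f(n)=19*n^3.
log_3(81) = 4 > 3.
Since f(n) = O(n^3) is polynomially smaller than n^4, Case 1 applies.
T(n) = Theta(n^4).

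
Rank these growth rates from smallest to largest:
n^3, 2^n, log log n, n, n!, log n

Ordered by growth rate: log log n < log n < n < n^3 < 2^n < n!.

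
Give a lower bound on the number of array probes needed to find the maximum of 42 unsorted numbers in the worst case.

Adversary: any unprobed cell could hold a value larger than everything seen so far. If fewer than 42 cells are probed, the adversary places the max in an unprobed cell. So all 42 cells must be examined; together with 42-1 comparisons this is tight.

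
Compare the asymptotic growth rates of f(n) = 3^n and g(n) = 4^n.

g(n) = 4^n grows faster: (4/3)^n -> infinity since 4/3 > 1.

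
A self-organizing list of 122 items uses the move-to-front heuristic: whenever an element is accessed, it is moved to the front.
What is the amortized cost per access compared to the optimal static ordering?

With potential Phi = number of inversions between the MTF list and the optimal static list (at most C(122,2)), each access has amortized cost at most 2 * (cost under optimal static ordering). This is the move-to-front 2-competitiveness result.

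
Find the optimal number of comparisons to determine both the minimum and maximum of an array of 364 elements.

Naive approach: 726 comparisons (363 for max + 363 for min).
Optimal: Compare elements in pairs first (floor(n/2) = 182 comparisons), then find max among winners and min among losers (181 comparisons each).
Total: ceil(3n/2) - 2 = 544 comparisons. An adversary argument shows this is also a lower bound.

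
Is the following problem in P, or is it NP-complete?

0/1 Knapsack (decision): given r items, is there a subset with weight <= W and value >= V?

This problem is NP-complete: reduces from Subset Sum.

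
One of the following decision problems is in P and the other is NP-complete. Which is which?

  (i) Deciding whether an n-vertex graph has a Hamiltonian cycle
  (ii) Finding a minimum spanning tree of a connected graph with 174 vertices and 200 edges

(i) is NP-complete: one of Karp's 21 NP-complete problems.
(ii) is P: Kruskal's / Prim's algorithms run in polynomial time.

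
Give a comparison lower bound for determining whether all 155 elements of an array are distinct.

In the algebraic decision-tree model, the YES region for element distinctness on 155 elements has 155! connected components (one per ordering). Ben-Or's theorem then gives a lower bound of Omega(log(n!)) = Omega(n log n).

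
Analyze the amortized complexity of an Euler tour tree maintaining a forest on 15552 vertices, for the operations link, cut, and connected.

An Euler tour tree stores each tree's Euler tour as a balanced BST keyed by tour position. On 15552 vertices: link concatenates two tours via O(1) splits/joins of size <= 2*15552 (O(log n)); cut splits the tour at the two occurrences of the edge (O(log n)); connected compares BST roots (O(log n) to find the root). All O(log n) amortized.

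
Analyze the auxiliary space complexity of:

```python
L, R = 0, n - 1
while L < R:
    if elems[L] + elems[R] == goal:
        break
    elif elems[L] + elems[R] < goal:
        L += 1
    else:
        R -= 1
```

Space complexity: O(1).
Only a constant amount of auxiliary storage is used; nothing grows with n.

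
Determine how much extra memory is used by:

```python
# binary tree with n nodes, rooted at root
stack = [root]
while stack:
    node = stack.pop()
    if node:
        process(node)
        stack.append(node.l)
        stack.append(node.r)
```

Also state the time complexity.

Space complexity: O(n).
Auxiliary storage grows linearly with the input size n in the worst case.
Time complexity: O(n).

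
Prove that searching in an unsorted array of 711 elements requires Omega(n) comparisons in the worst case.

An adversary can always place the target in the last position checked. Until all 711 positions are examined, the target might be in any unchecked position. Therefore 711 comparisons are necessary.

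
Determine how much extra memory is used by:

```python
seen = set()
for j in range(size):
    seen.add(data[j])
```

Space complexity: O(n).
Auxiliary storage grows linearly with the input size n in the worst case.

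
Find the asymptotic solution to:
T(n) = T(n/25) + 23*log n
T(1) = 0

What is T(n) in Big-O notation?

Each of the log_25(n) levels adds O(log n). T(n) = O(log^2 n).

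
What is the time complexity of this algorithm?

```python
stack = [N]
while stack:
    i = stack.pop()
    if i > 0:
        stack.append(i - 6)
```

Time complexity: O(n).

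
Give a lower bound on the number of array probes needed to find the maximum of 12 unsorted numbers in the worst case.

Adversary: any unprobed cell could hold a value larger than everything seen so far. If fewer than 12 cells are probed, the adversary places the max in an unprobed cell. So all 12 cells must be examined; together with 12-1 comparisons this is tight.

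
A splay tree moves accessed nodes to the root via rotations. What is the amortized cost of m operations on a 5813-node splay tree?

Using a potential function Phi = sum of log(size of subtree) for each node, each splay operation has amortized cost O(log n) where n = 5813. Bad individual operations (O(n)) are offset by decreased potential.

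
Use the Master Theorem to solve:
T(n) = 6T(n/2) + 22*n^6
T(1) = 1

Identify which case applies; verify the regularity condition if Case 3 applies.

a=6, b=2, f(n)=22*n^6.
log_2(6) = 2.585 < 6.
f(n) = Omega(n^(2.585+epsilon)) for some epsilon > 0, so Case 3 is the candidate.
Regularity: a*f(n/b) = 6*22*(n/2)^6 = (6/64)*22*n^6 <= c*f(n) with c = 6/64 < 1. Satisfied.
Case 3: T(n) = Theta(n^6).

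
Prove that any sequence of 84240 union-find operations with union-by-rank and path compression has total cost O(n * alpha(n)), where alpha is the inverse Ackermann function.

Using Tarjan's analysis with rank-based potential function. Union-by-rank keeps tree height O(log n). Path compression flattens paths during find. For n = 84240 operations, total cost is O(n * alpha(n)), effectively O(n) since alpha grows incredibly slowly.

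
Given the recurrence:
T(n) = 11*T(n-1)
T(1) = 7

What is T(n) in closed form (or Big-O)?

Each step multiplies by 11. T(n) = T(1)*11^(n-1) = 7*11^(n-1).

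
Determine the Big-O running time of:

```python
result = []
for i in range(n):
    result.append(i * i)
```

Time complexity: O(n).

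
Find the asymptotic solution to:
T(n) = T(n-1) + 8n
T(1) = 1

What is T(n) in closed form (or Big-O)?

Unrolling: T(n) = 1 + 8*(2 + 3 + ... + n) = 1 + 8*(n(n+1)/2 - 1) = O(n^2).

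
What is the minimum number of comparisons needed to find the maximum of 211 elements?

Finding the maximum requires 210 comparisons. Each comparison eliminates exactly one candidate. With 211 candidates, we need 210 eliminations.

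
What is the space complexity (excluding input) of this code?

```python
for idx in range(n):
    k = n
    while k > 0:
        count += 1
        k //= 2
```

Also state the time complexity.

Space complexity: O(1).
Only a constant amount of auxiliary storage is used; nothing grows with n.
Time complexity: O(n log n).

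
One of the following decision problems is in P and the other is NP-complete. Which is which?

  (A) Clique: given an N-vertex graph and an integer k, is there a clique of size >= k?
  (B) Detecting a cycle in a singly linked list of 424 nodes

(A) is NP-complete: complement of Independent Set / Vertex Cover (with k part of the input).
(B) is P: Floyd's tortoise-and-hare runs in O(n) time, O(1) space.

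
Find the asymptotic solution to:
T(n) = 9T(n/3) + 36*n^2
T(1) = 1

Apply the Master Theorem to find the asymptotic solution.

a=9, b=3, f(n)=36*n^2. log_3(9) = 2. Case 2: T(n) = O(n^2 log n).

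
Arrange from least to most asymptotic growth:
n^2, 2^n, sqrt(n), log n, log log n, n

Ordered by growth rate: log log n < log n < sqrt(n) < n < n^2 < 2^n.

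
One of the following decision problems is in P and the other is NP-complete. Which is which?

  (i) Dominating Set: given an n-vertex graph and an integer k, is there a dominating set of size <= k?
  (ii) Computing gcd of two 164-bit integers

(i) is NP-complete: reduces from Set Cover (with k part of the input).
(ii) is P: the Euclidean algorithm runs in polynomial time in the bit-length.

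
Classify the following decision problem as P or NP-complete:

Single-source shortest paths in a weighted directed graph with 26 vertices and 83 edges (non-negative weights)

This problem is in P: Dijkstra's algorithm runs in O((V+E) log V).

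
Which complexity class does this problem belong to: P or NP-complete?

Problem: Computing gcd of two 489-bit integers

This problem is in P: the Euclidean algorithm runs in polynomial time in the bit-length.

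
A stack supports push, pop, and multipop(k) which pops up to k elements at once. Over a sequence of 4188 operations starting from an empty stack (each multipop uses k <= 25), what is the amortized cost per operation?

Each element is pushed exactly once and popped at most once (whether by pop or as part of a multipop). So the total number of individual pops over the whole sequence is at most the number of pushes, which is at most 4188. Total work <= 2 * 4188, hence O(1) amortized per operation.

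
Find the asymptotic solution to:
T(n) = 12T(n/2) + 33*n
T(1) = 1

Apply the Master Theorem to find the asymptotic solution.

a=12, b=2, f(n)=33*n. log_2(12) = 3.585. Case 1 of Master Theorem: T(n) = O(n^3.585).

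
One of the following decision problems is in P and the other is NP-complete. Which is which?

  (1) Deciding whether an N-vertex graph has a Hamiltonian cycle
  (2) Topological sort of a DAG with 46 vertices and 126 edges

(1) is NP-complete: one of Karp's 21 NP-complete problems.
(2) is P: DFS-based topological sort runs in O(V+E).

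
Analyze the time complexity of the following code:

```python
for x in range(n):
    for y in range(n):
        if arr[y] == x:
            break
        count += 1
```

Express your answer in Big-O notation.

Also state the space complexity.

Time complexity: O(n^2).
Space complexity: O(1).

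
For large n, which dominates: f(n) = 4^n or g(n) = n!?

g(n) = n! grows faster: by Stirling n! ~ (n/e)^n sqrt(2*pi*n); (n/e)^n eventually dominates 4^n.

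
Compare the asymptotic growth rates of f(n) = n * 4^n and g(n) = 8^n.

g(n) = 8^n grows faster: 8^n / (n 4^n) = (8/4)^n / n -> infinity since 8/4 > 1.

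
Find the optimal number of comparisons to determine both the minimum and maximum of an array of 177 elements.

Naive approach: 352 comparisons (176 for max + 176 for min).
Optimal: Compare elements in pairs first (floor(n/2) = 88 comparisons), then find max among winners and min among losers (88 comparisons each).
Total: ceil(3n/2) - 2 = 264 comparisons. An adversary argument shows this is also a lower bound.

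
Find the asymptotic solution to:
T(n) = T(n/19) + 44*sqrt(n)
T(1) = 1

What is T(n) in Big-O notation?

Each level contributes sqrt(n/19^k). Geometric series with ratio 1/sqrt(19) < 1 sums to O(sqrt(n)).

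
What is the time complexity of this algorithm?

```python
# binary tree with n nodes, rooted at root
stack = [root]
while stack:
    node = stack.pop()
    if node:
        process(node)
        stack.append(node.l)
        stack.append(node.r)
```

Time complexity: O(n).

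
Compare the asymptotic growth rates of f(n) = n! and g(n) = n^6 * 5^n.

f(n) = n! grows faster: by Stirling n! ~ (n/e)^n sqrt(2*pi*n); (n/e)^n eventually dominates n^6 * 5^n.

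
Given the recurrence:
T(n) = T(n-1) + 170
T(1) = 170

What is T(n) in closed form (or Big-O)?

Unrolling: T(n) = T(n-1) + 170 = T(n-2) + 2*170 = ... = T(1) + (n-1)*170 = 170 + (n-1)*170 = 170n.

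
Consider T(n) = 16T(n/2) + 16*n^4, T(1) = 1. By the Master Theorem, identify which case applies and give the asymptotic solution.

a=16, b=2, f(n)=16*n^4.
log_2(16) = 4, so n^(log_b(a)) = n^4.
f(n) = Theta(n^4), so Case 2 applies.
T(n) = Theta(n^4 log n).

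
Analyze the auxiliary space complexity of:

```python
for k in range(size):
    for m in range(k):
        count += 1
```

Space complexity: O(1).
Only a constant amount of auxiliary storage is used; nothing grows with n.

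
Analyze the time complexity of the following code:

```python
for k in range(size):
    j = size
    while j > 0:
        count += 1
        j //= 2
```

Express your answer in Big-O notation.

Time complexity: O(n log n).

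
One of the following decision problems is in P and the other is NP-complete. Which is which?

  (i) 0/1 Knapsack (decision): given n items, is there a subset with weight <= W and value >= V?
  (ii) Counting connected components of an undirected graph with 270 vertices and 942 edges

(i) is NP-complete: reduces from Subset Sum.
(ii) is P: BFS/DFS visits each vertex and edge once: O(V+E).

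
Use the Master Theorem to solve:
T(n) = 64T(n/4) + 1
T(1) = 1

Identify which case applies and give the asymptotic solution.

a=64, b=4, f(n)=1.
log_4(64) = 3 > 0.
Since f(n) = O(n^0) is polynomially smaller than n^3, Case 1 applies.
T(n) = Theta(n^3).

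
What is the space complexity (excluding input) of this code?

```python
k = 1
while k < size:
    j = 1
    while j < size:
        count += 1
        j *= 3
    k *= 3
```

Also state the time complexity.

Space complexity: O(1).
Only a constant amount of auxiliary storage is used; nothing grows with n.
Time complexity: O(log^2 n).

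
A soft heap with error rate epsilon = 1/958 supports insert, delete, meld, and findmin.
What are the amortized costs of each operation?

Soft heaps (Chazelle) allow up to an epsilon = 1/958 fraction of elements to have corrupted (raised) keys. Insert is O(log(1/epsilon)) = O(log 958) amortized -- the structure maintains heap-ordered binary trees of rank bounded by O(log(1/epsilon)). Meld concatenates root lists: O(1) amortized. Delete and findmin are O(1) amortized.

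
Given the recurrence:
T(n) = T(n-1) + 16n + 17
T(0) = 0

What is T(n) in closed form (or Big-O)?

Dominant term in sum is 16*sum(i, i=1..n) = 16*n*(n+1)/2 = O(n^2).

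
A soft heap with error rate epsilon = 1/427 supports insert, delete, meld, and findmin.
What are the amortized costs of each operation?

Soft heaps (Chazelle) allow up to an epsilon = 1/427 fraction of elements to have corrupted (raised) keys. Insert is O(log(1/epsilon)) = O(log 427) amortized -- the structure maintains heap-ordered binary trees of rank bounded by O(log(1/epsilon)). Meld concatenates root lists: O(1) amortized. Delete and findmin are O(1) amortized.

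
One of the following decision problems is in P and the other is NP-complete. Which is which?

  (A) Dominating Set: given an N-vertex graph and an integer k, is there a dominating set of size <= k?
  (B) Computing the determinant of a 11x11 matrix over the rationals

(A) is NP-complete: reduces from Set Cover (with k part of the input).
(B) is P: Gaussian elimination runs in O(n^3).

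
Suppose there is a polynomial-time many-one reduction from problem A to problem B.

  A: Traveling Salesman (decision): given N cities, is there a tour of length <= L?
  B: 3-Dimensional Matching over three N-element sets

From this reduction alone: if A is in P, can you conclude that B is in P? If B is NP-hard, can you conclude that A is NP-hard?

A poly-time reduction A <=_p B transfers tractability DOWN (B easy => A easy) and hardness UP (A hard => B hard), not the reverse.
From A in P, the reduction alone does NOT give B in P: any problem in P trivially reduces to SAT, yet SAT is not known to be in P.
From B NP-hard, the reduction alone does NOT give A NP-hard: again, easy problems reduce to hard ones.
(Here in fact A is NP-complete and B is NP-complete.)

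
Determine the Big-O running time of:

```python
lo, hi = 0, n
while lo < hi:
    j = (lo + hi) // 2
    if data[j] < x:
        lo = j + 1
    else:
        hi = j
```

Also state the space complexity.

Time complexity: O(log n).
Space complexity: O(1).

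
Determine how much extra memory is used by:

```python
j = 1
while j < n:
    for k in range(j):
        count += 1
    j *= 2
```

Space complexity: O(1).
Only a constant amount of auxiliary storage is used; nothing grows with n.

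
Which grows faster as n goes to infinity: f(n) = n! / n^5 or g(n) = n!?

g(n) = n! grows faster: the ratio n!/(n!/n^5) = n^5 -> infinity.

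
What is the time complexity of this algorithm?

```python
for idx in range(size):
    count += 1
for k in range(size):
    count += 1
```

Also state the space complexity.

Time complexity: O(n).
Space complexity: O(1).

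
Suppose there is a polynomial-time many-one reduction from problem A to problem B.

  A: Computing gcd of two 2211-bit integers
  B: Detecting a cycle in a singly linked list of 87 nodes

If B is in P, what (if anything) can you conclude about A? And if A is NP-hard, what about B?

A poly-time reduction A <=_p B means any A-instance can be transformed to a B-instance in poly time.
If B is in P: compose the reduction with B's poly-time algorithm to solve A in poly time, so A is in P.
If A is NP-hard: every NP problem reduces to A, which reduces to B; composing reductions, every NP problem reduces to B, so B is NP-hard.
(Here in fact A is P and B is P.)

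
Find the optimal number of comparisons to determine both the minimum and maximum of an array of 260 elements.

Naive approach: 518 comparisons (259 for max + 259 for min).
Optimal: Compare elements in pairs first (floor(n/2) = 130 comparisons), then find max among winners and min among losers (129 comparisons each).
Total: ceil(3n/2) - 2 = 388 comparisons. An adversary argument shows this is also a lower bound.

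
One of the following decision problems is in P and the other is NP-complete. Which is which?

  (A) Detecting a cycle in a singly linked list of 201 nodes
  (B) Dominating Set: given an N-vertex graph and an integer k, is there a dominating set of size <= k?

(A) is P: Floyd's tortoise-and-hare runs in O(n) time, O(1) space.
(B) is NP-complete: reduces from Set Cover (with k part of the input).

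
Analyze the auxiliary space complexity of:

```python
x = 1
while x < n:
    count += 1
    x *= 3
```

Space complexity: O(1).
Only a constant amount of auxiliary storage is used; nothing grows with n.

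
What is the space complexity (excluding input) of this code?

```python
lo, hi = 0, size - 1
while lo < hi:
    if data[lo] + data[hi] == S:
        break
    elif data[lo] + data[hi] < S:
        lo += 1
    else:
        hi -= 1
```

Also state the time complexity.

Space complexity: O(1).
Only a constant amount of auxiliary storage is used; nothing grows with n.
Time complexity: O(n).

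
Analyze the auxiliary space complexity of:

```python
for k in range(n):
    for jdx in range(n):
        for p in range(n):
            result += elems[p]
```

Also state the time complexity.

Space complexity: O(1).
Only a constant amount of auxiliary storage is used; nothing grows with n.
Time complexity: O(n^3).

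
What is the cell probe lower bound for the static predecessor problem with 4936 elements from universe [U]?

The Patrascu-Thorup lower bound shows any data structure on n = 4936 elements using O(n * polylog(n)) space requires Omega(log log U) query time. van Emde Boas trees achieve O(log log U) with O(U) space.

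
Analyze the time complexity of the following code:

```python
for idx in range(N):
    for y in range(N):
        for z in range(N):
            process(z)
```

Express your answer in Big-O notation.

Time complexity: O(n^3).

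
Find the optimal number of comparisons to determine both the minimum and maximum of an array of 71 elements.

Naive approach: 140 comparisons (70 for max + 70 for min).
Optimal: Compare elements in pairs first (floor(n/2) = 35 comparisons), then find max among winners and min among losers (35 comparisons each).
Total: ceil(3n/2) - 2 = 105 comparisons. An adversary argument shows this is also a lower bound.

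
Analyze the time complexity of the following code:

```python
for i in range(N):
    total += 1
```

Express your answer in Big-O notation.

Time complexity: O(n).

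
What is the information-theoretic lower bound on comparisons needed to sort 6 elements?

There are 6! = 720 possible orderings. Each comparison gives 1 bit. We need at least ceil(log_2(720)) = 10 comparisons.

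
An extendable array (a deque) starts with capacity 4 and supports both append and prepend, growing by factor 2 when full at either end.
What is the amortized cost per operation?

Growth at either end copies all elements; capacities form a geometric sequence with ratio 2, so total copy cost over n operations is O(n) (two geometric series). Amortized O(1).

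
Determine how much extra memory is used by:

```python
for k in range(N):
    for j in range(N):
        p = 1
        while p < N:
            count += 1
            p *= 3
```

Space complexity: O(1).
Only a constant amount of auxiliary storage is used; nothing grows with n.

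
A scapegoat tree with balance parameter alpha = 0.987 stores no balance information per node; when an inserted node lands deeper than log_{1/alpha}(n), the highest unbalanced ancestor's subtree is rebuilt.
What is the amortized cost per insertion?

Search/insert path is O(log n). A rebuild of a subtree of size s costs O(s), but with alpha = 0.987 at least Omega(s) insertions must have occurred in that subtree since its last rebuild. Charging O(1) of the rebuild to each such insertion gives O(log n) amortized.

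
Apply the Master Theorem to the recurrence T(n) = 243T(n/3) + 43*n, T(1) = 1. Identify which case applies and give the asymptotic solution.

a=243, b=3, f(n)=43*n.
log_3(243) = 5 > 1.
Since f(n) = O(n^1) is polynomially smaller than n^5, Case 1 applies.
T(n) = Theta(n^5).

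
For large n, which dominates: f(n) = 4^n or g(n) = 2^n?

f(n) = 4^n grows faster: (4/2)^n -> infinity since 4/2 > 1.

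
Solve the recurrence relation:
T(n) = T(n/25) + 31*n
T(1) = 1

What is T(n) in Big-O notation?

Geometric series: 31*n*(1 + 1/25 + 1/25^2 + ...) = O(n). T(n) = O(n).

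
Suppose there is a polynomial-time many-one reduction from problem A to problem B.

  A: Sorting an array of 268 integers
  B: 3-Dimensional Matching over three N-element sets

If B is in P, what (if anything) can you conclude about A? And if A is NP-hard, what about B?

A poly-time reduction A <=_p B means any A-instance can be transformed to a B-instance in poly time.
If B is in P: compose the reduction with B's poly-time algorithm to solve A in poly time, so A is in P.
If A is NP-hard: every NP problem reduces to A, which reduces to B; composing reductions, every NP problem reduces to B, so B is NP-hard.
(Here in fact A is P and B is NP-complete.)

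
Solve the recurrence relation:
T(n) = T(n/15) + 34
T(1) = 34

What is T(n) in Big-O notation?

Each step divides n by 15 and adds 34. After log_15(n) steps, T(n) = O(log n).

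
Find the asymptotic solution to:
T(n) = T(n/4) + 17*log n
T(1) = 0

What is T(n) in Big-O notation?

Each of the log_4(n) levels adds O(log n). T(n) = O(log^2 n).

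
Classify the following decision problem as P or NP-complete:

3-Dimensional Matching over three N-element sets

This problem is NP-complete: one of Karp's 21 NP-complete problems.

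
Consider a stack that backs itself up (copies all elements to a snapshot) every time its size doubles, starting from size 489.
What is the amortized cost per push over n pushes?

Backups occur at sizes 489, 978, 1956, ..., copying 489 + 978 + 1956 + ... <= 2n elements total (geometric series). Spread over n pushes, the amortized backup cost is O(1) per push.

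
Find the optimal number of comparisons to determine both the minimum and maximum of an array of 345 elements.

Naive approach: 688 comparisons (344 for max + 344 for min).
Optimal: Compare elements in pairs first (floor(n/2) = 172 comparisons), then find max among winners and min among losers (172 comparisons each).
Total: ceil(3n/2) - 2 = 516 comparisons. An adversary argument shows this is also a lower bound.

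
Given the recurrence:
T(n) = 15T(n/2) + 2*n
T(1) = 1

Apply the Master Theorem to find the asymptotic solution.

a=15, b=2, f(n)=2*n. log_2(15) = 3.907. Case 1 of Master Theorem: T(n) = O(n^3.907).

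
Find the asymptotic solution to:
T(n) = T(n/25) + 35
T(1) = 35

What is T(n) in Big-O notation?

Each step divides n by 25 and adds 35. After log_25(n) steps, T(n) = O(log n).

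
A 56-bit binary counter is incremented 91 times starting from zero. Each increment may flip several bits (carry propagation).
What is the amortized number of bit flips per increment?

Bit i flips on every 2^i-th increment, so over 91 increments bit i flips floor(91/2^i) times. Summing over i: total flips < 2 * 91. Amortized: < 2 = O(1) per increment.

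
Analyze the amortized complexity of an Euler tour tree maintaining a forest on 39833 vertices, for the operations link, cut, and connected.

An Euler tour tree stores each tree's Euler tour as a balanced BST keyed by tour position. On 39833 vertices: link concatenates two tours via O(1) splits/joins of size <= 2*39833 (O(log n)); cut splits the tour at the two occurrences of the edge (O(log n)); connected compares BST roots (O(log n) to find the root). All O(log n) amortized.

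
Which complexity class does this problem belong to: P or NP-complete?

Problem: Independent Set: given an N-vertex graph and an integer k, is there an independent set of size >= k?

This problem is NP-complete: complement of Clique (with k part of the input).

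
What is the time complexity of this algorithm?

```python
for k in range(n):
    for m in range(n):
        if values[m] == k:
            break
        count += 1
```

Time complexity: O(n^2).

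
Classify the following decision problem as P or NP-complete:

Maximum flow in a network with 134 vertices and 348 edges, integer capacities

This problem is in P: Edmonds-Karp / push-relabel run in polynomial time.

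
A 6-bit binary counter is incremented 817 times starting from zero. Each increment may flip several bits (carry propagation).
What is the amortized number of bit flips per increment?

Bit i flips on every 2^i-th increment, so over 817 increments bit i flips floor(817/2^i) times. Summing over i: total flips < 2 * 817. Amortized: < 2 = O(1) per increment.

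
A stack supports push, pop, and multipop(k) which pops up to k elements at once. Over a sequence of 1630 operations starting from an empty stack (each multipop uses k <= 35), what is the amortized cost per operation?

Each element is pushed exactly once and popped at most once (whether by pop or as part of a multipop). So the total number of individual pops over the whole sequence is at most the number of pushes, which is at most 1630. Total work <= 2 * 1630, hence O(1) amortized per operation.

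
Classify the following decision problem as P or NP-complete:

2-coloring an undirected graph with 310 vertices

This problem is in P: 2-coloring is bipartiteness testing via BFS, O(V+E).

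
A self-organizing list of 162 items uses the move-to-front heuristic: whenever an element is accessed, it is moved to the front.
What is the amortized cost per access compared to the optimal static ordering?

With potential Phi = number of inversions between the MTF list and the optimal static list (at most C(162,2)), each access has amortized cost at most 2 * (cost under optimal static ordering). This is the move-to-front 2-competitiveness result.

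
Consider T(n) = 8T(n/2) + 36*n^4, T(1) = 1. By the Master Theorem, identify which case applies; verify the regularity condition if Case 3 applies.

a=8, b=2, f(n)=36*n^4.
log_2(8) = 3 < 4.
f(n) = Omega(n^(3+epsilon)) for some epsilon > 0, so Case 3 is the candidate.
Regularity: a*f(n/b) = 8*36*(n/2)^4 = (8/16)*36*n^4 <= c*f(n) with c = 8/16 < 1. Satisfied.
Case 3: T(n) = Theta(n^4).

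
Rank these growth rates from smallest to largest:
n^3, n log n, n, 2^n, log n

Ordered by growth rate: log n < n < n log n < n^3 < 2^n.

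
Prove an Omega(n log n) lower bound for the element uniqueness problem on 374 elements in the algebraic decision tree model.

In the algebraic decision tree model, element uniqueness on 374 elements is equivalent to determining which cell of an arrangement of C(374,2) = 69751 hyperplanes x_i = x_j contains the input point. Ben-Or's theorem shows this requires Omega(n log n).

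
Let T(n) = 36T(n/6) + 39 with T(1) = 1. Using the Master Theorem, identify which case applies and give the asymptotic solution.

a=36, b=6, f(n)=39.
log_6(36) = 2 > 0.
Since f(n) = O(n^0) is polynomially smaller than n^2, Case 1 applies.
T(n) = Theta(n^2).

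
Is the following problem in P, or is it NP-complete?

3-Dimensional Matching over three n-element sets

This problem is NP-complete: one of Karp's 21 NP-complete problems.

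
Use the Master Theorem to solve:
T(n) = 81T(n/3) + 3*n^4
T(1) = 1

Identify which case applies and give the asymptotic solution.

a=81, b=3, f(n)=3*n^4.
log_3(81) = 4, so n^(log_b(a)) = n^4.
f(n) = Theta(n^4), so Case 2 applies.
T(n) = Theta(n^4 log n).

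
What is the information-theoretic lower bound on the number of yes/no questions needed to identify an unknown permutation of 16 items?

There are 16! = 20922789888000 permutations. Each yes/no question gives at most 1 bit, so at least ceil(log_2(20922789888000)) = 45 questions are needed.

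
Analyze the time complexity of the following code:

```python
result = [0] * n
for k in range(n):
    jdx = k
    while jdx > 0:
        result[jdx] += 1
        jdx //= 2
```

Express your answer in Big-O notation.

Time complexity: O(n log n).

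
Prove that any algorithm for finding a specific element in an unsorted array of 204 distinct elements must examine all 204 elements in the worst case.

Adversary argument: if the algorithm examines fewer than 204 elements, the adversary places the target in an unexamined position. The algorithm cannot distinguish 'not present' from 'in unexamined position'.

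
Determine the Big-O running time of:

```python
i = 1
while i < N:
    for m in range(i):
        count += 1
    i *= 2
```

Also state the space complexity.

Time complexity: O(n).
Space complexity: O(1).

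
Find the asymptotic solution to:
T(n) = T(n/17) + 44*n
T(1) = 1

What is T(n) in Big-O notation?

Geometric series: 44*n*(1 + 1/17 + 1/17^2 + ...) = O(n). T(n) = O(n).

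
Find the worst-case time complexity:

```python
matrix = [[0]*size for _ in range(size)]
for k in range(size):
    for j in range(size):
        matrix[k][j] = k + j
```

Time complexity: O(n^2).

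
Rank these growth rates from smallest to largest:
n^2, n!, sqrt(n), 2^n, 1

Ordered by growth rate: 1 < sqrt(n) < n^2 < 2^n < n!.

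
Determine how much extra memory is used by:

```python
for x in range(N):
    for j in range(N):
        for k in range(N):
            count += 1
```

Space complexity: O(1).
Only a constant amount of auxiliary storage is used; nothing grows with n.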